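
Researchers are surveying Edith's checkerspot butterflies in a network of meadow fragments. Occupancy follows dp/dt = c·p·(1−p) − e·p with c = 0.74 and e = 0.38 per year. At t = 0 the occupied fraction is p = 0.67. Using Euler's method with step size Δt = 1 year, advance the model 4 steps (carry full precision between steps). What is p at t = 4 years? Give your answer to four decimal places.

Update rule: p ← p + [c·p·(1−p) − e·p]·Δt with Δt = 1.
p: 0.67000 → 0.57901  (Δp = -0.09099)
p: 0.57901 → 0.53937  (Δp = -0.03965)
p: 0.53937 → 0.51826  (Δp = -0.02111)
p: 0.51826 → 0.50608  (Δp = -0.01219)

0.5061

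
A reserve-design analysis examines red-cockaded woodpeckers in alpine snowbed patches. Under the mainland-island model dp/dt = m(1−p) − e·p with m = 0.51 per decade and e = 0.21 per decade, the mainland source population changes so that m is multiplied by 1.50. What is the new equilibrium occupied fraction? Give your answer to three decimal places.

0.785

Before: p* = 0.51/(0.51+0.21) = 0.7083.
After: m = 0.765, e = 0.21; p* = 0.765/0.9750 = 0.7846.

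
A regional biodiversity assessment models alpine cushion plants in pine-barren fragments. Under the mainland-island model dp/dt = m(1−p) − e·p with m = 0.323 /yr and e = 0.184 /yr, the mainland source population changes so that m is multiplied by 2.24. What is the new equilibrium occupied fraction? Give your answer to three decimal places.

0.797

Before: p* = 0.323/(0.323+0.184) = 0.6371.
After: m = 0.72352, e = 0.184; p* = 0.72352/0.9075 = 0.7972.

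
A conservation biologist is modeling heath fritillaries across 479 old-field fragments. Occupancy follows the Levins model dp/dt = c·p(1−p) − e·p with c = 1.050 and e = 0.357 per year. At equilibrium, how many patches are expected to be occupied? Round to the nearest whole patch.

316

p* = 1 − e/c = 1 − 0.357/1.050 = 0.6600.
Expected occupied patches = N × p* = 479 × 0.6600 = 316.14 ≈ 316.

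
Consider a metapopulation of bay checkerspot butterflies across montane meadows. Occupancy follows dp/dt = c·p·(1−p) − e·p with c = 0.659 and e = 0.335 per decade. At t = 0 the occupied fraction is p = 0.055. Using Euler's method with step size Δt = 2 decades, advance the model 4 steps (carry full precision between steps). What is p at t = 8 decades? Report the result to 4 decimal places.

Update rule: p ← p + [c·p·(1−p) − e·p]·Δt with Δt = 2.
step 1: Δp = +0.03165, p = 0.08665
step 2: Δp = +0.04625, p = 0.13291
step 3: Δp = +0.06284, p = 0.19575
step 4: Δp = +0.07634, p = 0.27209

0.2721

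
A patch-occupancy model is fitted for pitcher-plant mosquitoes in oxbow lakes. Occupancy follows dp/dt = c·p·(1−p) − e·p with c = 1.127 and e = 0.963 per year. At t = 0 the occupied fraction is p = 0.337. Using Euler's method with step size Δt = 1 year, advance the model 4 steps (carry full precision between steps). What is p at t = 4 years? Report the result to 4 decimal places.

0.1929

Update rule: p ← p + [c·p·(1−p) − e·p]·Δt with Δt = 1.
  1  |  dp/dt·Δt = -0.072724  |  p_1 = 0.264276
  2  |  dp/dt·Δt = -0.035370  |  p_2 = 0.228905
  3  |  dp/dt·Δt = -0.021512  |  p_3 = 0.207394
  4  |  dp/dt·Δt = -0.014462  |  p_4 = 0.192932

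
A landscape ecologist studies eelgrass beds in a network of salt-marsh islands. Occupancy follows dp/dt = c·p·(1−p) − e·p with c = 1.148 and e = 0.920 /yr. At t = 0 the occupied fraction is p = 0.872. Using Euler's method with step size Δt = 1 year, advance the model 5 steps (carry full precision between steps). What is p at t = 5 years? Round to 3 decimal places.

0.198

Update rule: p ← p + [c·p·(1−p) − e·p]·Δt with Δt = 1.
p: 0.87200 → 0.19790  (Δp = -0.67410)
p: 0.19790 → 0.19806  (Δp = +0.00016)
p: 0.19806 → 0.19818  (Δp = +0.00012)
p: 0.19818 → 0.19828  (Δp = +0.00010)
p: 0.19828 → 0.19835  (Δp = +0.00007)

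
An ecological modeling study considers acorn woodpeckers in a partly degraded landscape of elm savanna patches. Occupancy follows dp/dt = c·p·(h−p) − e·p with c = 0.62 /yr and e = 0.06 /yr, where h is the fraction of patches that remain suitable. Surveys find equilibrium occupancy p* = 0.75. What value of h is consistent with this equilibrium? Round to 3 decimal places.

At equilibrium c(h−p*) = e, so h = p* + e/c.
h = 0.75 + 0.06/0.62 = 0.75 + 0.0968 = 0.8468.

0.847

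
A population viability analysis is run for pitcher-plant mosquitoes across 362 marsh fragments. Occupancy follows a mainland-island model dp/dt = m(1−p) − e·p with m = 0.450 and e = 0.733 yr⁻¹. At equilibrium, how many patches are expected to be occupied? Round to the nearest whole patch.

p* = m/(m+e) = 0.450/1.1830 = 0.3804.
Expected occupied patches = N × p* = 362 × 0.3804 = 137.70 ≈ 138.

138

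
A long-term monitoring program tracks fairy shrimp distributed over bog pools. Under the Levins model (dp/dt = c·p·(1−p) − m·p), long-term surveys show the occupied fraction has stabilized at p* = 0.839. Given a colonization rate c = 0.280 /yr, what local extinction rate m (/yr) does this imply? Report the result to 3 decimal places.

At equilibrium c(1−p*) = m.
m = 0.280 × (1 − 0.839) = 0.280 × 0.1610 = 0.0451.

0.045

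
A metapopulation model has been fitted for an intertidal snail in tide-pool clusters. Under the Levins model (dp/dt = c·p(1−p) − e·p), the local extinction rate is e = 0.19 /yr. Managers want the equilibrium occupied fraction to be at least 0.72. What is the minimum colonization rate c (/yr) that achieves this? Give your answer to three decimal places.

p* = 1 − e/c ≥ 0.72 requires e/c ≤ 0.2800, i.e. c ≥ e/0.2800.
c_min = 0.19/0.2800 = 0.6786.

0.679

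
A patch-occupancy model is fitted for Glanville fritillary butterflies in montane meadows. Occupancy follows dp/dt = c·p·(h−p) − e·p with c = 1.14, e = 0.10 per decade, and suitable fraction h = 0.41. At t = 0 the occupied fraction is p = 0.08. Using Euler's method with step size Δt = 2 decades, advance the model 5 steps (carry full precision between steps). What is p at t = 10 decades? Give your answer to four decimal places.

Update rule: p ← p + [c·p·(h−p) − e·p]·Δt with Δt = 2.
t = 2: p = 0.08000 + (+0.04419) = 0.12419
t = 4: p = 0.12419 + (+0.05609) = 0.18028
t = 6: p = 0.18028 + (+0.05837) = 0.23865
t = 8: p = 0.23865 + (+0.04551) = 0.28416
t = 10: p = 0.28416 + (+0.02470) = 0.30886

0.3089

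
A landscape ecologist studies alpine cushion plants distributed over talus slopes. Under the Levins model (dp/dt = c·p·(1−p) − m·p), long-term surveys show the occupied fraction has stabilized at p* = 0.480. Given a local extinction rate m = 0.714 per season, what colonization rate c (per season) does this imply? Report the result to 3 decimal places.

At equilibrium c(1−p*) = m, so c = m/(1−p*).
c = 0.714/(1 − 0.480) = 0.714/0.5200 = 1.3731.

1.373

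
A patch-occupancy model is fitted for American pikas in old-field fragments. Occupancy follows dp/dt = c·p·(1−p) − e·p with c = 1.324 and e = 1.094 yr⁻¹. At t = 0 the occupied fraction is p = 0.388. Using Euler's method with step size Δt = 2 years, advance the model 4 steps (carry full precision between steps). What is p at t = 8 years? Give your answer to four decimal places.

Update rule: p ← p + [c·p·(1−p) − e·p]·Δt with Δt = 2.
t = 2: p = 0.38800 + (-0.22016) = 0.16784
t = 4: p = 0.16784 + (+0.00261) = 0.17045
t = 6: p = 0.17045 + (+0.00147) = 0.17192
t = 8: p = 0.17192 + (+0.00082) = 0.17274

0.1727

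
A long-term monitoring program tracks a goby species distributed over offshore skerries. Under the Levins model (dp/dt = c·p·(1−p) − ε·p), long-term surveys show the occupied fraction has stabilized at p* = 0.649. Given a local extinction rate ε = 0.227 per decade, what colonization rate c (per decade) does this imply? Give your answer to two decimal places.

At equilibrium c(1−p*) = ε, so c = ε/(1−p*).
c = 0.227/(1 − 0.649) = 0.227/0.3510 = 0.6467.

0.65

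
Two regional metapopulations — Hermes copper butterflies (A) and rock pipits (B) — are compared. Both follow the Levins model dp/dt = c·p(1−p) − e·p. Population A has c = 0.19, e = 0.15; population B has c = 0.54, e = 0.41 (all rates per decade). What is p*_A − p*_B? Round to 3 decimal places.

-0.030

A: p*_A = 1 − 0.15/0.19 = 0.2105.
B: p*_B = 1 − 0.41/0.54 = 0.2407.
p*_A − p*_B = 0.2105 − 0.2407 = -0.0302.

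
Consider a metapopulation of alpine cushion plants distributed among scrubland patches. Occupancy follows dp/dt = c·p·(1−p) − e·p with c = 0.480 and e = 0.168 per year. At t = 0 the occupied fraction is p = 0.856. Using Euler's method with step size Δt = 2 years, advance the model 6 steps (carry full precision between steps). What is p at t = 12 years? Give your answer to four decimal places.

0.6502

Update rule: p ← p + [c·p·(1−p) − e·p]·Δt with Δt = 2.
step 1: Δp = -0.16928, p = 0.68672
step 2: Δp = -0.02421, p = 0.66251
step 3: Δp = -0.00796, p = 0.65455
step 4: Δp = -0.00286, p = 0.65169
step 5: Δp = -0.00106, p = 0.65063
step 6: Δp = -0.00040, p = 0.65024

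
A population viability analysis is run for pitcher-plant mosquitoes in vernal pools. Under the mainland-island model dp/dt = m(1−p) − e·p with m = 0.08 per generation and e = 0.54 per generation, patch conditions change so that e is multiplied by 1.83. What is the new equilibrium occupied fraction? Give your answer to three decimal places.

Before: p* = 0.08/(0.08+0.54) = 0.1290.
After: m = 0.08, e = 0.9882; p* = 0.08/1.0682 = 0.0749.

0.075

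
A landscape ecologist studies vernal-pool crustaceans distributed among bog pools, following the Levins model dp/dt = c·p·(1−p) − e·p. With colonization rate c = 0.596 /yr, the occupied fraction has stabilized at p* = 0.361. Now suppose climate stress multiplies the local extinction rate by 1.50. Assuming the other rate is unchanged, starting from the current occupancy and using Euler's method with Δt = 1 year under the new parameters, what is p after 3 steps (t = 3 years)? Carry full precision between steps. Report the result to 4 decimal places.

Balance c(1−p*) = e gives e = 0.596×(1 − 0.36100) = 0.38084.
Starting from p₀ = 0.36100; update p ← p + (dp/dt)·Δt with the new parameters.
step 1: Δp = -0.06874, p = 0.29226
step 2: Δp = -0.04368, p = 0.24858
step 3: Δp = -0.03068, p = 0.21790

0.2179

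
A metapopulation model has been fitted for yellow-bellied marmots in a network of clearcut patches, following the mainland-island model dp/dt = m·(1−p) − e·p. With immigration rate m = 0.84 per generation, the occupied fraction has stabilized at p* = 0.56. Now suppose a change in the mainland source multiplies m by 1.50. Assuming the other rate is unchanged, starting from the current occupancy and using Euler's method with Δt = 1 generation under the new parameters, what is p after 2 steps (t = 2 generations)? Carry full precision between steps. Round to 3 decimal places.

0.575

Balance m(1−p*) = e·p* gives e = m(1−p*)/p* = 0.84×0.44000/0.56000 = 0.66000.
Starting from p₀ = 0.56000; update p ← p + (dp/dt)·Δt with the new parameters.
p: 0.56000 → 0.74480  (Δp = +0.18480)
p: 0.74480 → 0.57478  (Δp = -0.17002)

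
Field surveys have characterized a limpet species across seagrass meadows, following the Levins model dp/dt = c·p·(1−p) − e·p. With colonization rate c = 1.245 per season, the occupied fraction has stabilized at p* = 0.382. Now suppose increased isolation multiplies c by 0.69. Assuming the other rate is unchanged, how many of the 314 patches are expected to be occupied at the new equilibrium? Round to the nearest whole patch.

33

Balance c(1−p*) = e gives e = 1.245×(1 − 0.38200) = 0.76941.
New p* = 1 − e/c = 1 − 0.76941/0.85905 = 0.10435.
Expected occupied = 314 × 0.10435 = 32.77 ≈ 33.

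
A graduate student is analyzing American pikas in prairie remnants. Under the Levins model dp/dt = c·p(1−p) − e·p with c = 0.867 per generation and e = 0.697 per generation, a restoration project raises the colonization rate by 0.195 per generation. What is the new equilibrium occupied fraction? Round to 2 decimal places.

Before: p* = 1 − 0.697/0.867 = 0.1961.
After the change, c = 1.062, e = 0.697, so p* = 1 − 0.697/1.062 = 0.3437.

0.34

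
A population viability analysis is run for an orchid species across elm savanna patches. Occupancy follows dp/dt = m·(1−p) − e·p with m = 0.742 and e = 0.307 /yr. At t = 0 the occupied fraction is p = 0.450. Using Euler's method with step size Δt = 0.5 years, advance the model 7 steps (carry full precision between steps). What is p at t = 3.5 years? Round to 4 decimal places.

0.7059

Update rule: p ← p + [m·(1−p) − e·p]·Δt with Δt = 0.5.
step 1: Δp = +0.13498, p = 0.58498
step 2: Δp = +0.06418, p = 0.64916
step 3: Δp = +0.03052, p = 0.67967
step 4: Δp = +0.01451, p = 0.69418
step 5: Δp = +0.00690, p = 0.70108
step 6: Δp = +0.00328, p = 0.70437
step 7: Δp = +0.00156, p = 0.70593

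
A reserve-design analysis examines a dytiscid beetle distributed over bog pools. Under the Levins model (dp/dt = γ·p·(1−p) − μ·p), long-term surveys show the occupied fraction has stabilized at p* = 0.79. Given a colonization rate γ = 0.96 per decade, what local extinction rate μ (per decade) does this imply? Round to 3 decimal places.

0.202

At equilibrium γ(1−p*) = μ.
μ = 0.96 × (1 − 0.79) = 0.96 × 0.2100 = 0.2016.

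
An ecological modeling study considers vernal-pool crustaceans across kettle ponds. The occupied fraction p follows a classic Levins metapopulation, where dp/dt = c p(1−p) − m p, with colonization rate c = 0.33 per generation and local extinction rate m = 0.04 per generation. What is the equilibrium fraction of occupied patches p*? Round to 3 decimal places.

0.879

Setting dp/dt = 0 and dividing through by p* gives c·(1−p*) = m.
So p* = 1 − m/c = 1 − 0.04/0.33 = 1 − 0.1212 = 0.8788.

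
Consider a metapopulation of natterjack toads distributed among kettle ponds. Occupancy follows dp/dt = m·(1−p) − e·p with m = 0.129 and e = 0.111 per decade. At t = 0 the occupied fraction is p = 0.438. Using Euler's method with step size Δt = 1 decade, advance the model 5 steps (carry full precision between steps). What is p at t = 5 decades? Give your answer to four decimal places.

0.5123

Update rule: p ← p + [m·(1−p) − e·p]·Δt with Δt = 1.
step 1: Δp = +0.02388, p = 0.46188
step 2: Δp = +0.01815, p = 0.48003
step 3: Δp = +0.01379, p = 0.49382
step 4: Δp = +0.01048, p = 0.50430
step 5: Δp = +0.00797, p = 0.51227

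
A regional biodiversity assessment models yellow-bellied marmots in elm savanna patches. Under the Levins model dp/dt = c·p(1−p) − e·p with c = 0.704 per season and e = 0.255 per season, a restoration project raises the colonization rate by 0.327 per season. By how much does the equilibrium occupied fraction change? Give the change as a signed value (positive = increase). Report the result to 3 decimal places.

Before: p* = 1 − 0.255/0.704 = 0.6378.
After the change, c = 1.031, e = 0.255, so p* = 1 − 0.255/1.031 = 0.7527.
Δp* = 0.7527 − 0.6378 = +0.1149.

0.115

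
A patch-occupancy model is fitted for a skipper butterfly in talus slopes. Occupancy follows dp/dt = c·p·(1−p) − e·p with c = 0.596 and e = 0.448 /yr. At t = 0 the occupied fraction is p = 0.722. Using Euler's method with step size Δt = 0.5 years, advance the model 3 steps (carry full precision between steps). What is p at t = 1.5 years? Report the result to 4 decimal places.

0.5016

Update rule: p ← p + [c·p·(1−p) − e·p]·Δt with Δt = 0.5.
p: 0.72200 → 0.62009  (Δp = -0.10191)
p: 0.62009 → 0.55139  (Δp = -0.06870)
p: 0.55139 → 0.50159  (Δp = -0.04980)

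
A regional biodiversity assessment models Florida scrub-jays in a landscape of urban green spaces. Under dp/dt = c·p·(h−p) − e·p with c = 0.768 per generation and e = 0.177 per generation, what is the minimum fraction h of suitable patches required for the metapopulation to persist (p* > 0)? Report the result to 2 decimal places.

0.23

p* = h − e/c is positive only when h > e/c.
h_min = e/c = 0.177/0.768 = 0.2305.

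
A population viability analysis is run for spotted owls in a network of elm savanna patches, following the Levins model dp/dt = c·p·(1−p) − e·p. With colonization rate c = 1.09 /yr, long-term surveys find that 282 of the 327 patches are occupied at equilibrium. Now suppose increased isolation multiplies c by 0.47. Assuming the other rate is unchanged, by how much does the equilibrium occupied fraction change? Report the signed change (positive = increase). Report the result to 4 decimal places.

Observed p* = 282/327 = 0.86239.
Balance c(1−p*) = e gives e = 1.09×(1 − 0.86239) = 0.14999.
New p* = 1 − e/c = 1 − 0.14999/0.51230 = 0.70722.
Δp* = 0.70722 − 0.86239 = -0.15517.

-0.1552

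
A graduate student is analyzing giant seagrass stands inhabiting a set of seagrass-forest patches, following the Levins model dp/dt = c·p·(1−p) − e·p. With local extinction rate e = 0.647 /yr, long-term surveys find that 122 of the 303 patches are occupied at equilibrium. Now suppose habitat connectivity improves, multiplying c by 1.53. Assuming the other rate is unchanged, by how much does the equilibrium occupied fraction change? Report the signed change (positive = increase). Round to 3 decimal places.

0.207

Observed p* = 122/303 = 0.40264.
Balance c(1−p*) = e gives c = e/(1 − 0.40264) = 0.647/0.59736 = 1.08310.
New p* = 1 − e/c = 1 − 0.64700/1.65714 = 0.60957.
Δp* = 0.60957 − 0.40264 = +0.20693.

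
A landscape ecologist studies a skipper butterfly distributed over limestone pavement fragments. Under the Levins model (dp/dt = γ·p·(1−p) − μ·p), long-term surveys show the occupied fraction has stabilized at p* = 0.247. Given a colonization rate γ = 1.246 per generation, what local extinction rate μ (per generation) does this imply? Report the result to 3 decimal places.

At equilibrium γ(1−p*) = μ.
μ = 1.246 × (1 − 0.247) = 1.246 × 0.7530 = 0.9382.

0.938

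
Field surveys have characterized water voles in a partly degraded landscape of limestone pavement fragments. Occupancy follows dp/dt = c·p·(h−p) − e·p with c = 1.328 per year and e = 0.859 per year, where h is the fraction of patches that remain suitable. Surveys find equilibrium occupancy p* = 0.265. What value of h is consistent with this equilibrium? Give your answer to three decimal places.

0.912

At equilibrium c(h−p*) = e, so h = p* + e/c.
h = 0.265 + 0.859/1.328 = 0.265 + 0.6468 = 0.9118.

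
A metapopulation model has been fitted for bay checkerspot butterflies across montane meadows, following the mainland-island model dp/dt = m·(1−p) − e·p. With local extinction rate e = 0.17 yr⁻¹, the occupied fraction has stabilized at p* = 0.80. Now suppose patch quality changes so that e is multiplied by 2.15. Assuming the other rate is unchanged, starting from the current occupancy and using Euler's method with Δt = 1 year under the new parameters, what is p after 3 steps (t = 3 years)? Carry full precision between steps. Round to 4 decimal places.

Balance m(1−p*) = e·p* gives m = e·p*/(1−p*) = 0.17×0.80000/0.20000 = 0.68000.
Starting from p₀ = 0.80000; update p ← p + (dp/dt)·Δt with the new parameters.
t = 1: p = 0.80000 + (-0.15640) = 0.64360
t = 2: p = 0.64360 + (+0.00712) = 0.65072
t = 3: p = 0.65072 + (-0.00032) = 0.65039

0.6504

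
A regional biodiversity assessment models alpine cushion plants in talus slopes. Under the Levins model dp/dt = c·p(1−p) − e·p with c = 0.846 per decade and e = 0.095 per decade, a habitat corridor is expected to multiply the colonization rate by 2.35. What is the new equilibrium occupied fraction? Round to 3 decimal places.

Before: p* = 1 − 0.095/0.846 = 0.8877.
After the change, c = 1.9881, e = 0.095, so p* = 1 − 0.095/1.9881 = 0.9522.

0.952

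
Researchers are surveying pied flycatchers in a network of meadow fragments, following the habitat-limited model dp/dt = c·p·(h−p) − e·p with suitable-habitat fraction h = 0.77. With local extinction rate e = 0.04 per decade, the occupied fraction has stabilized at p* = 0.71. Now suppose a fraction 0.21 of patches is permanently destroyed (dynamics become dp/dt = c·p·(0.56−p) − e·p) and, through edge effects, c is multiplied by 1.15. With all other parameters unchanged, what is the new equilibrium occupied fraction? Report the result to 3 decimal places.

0.508

Balance c(h−p*) = e gives c = e/(0.77 − 0.71000) = 0.04/0.06000 = 0.66667.
New p* = 0.56 − e/c = 0.56 − 0.04000/0.76667 = 0.50783.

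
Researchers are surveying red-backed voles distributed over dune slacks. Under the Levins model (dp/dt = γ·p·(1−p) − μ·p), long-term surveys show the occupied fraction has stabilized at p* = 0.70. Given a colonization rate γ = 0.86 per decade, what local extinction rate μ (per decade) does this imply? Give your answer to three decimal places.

At equilibrium γ(1−p*) = μ.
μ = 0.86 × (1 − 0.70) = 0.86 × 0.3000 = 0.2580.

0.258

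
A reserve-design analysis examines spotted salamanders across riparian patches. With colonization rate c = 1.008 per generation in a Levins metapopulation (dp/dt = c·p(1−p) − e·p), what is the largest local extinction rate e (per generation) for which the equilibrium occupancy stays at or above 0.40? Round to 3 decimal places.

1 − e/c ≥ 0.40 ⇒ e ≤ c(1 − 0.40) = 1.008 × 0.6000.
e_max = 0.6048.

0.605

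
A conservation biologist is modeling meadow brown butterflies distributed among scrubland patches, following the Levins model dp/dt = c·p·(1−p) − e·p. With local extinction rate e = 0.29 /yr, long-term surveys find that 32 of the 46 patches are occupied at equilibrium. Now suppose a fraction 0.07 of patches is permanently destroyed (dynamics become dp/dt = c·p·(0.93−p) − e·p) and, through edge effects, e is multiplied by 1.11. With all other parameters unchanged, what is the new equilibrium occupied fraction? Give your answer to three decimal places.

Observed p* = 32/46 = 0.69565.
Balance c(1−p*) = e gives c = e/(1 − 0.69565) = 0.29/0.30435 = 0.95285.
New p* = 0.93 − e/c = 0.93 − 0.32190/0.95285 = 0.59217.

0.592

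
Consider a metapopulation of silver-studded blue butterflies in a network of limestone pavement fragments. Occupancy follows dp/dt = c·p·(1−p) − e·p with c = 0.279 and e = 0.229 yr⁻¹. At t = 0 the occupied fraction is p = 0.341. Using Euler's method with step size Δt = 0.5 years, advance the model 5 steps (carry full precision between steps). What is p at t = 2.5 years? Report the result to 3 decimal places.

Update rule: p ← p + [c·p·(1−p) − e·p]·Δt with Δt = 0.5.
  1  |  dp/dt·Δt = -0.007696  |  p_1 = 0.333304
  2  |  dp/dt·Δt = -0.007165  |  p_2 = 0.326139
  3  |  dp/dt·Δt = -0.006685  |  p_3 = 0.319454
  4  |  dp/dt·Δt = -0.006250  |  p_4 = 0.313205
  5  |  dp/dt·Δt = -0.005854  |  p_5 = 0.307350

0.307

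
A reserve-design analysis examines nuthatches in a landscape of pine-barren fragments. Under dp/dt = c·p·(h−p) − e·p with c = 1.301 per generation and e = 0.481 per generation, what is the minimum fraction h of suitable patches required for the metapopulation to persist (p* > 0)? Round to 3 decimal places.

0.370

p* = h − e/c is positive only when h > e/c.
h_min = e/c = 0.481/1.301 = 0.3697.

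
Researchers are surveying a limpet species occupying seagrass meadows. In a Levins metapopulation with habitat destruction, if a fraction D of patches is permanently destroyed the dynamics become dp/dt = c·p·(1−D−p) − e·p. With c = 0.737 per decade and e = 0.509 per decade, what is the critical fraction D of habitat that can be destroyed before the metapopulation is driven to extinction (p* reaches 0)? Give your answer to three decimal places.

0.309

The nontrivial equilibrium is p* = (1−D) − e/c; extinction occurs when this hits zero.
So D_crit = 1 − e/c = 1 − 0.509/0.737 = 1 − 0.6906 = 0.3094.
This equals the undisturbed p*, a classic result of Lande's extension.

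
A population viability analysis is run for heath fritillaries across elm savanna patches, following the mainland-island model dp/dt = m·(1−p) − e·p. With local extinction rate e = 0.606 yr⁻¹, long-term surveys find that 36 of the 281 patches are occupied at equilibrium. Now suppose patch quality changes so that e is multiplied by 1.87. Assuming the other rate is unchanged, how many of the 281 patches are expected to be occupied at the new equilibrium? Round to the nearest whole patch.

Observed p* = 36/281 = 0.12811.
Balance m(1−p*) = e·p* gives m = e·p*/(1−p*) = 0.606×0.12811/0.87189 = 0.08904.
New p* = m/(m+e) = 0.08904/(0.08904+1.13322) = 0.07285.
Expected occupied = 281 × 0.07285 = 20.47 ≈ 20.

20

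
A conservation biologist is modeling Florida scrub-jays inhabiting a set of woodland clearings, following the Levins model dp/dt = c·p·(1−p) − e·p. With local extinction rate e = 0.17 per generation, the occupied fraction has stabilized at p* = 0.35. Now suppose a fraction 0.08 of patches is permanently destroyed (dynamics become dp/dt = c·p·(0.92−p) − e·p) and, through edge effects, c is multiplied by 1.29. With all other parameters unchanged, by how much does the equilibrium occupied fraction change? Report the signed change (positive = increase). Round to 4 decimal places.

0.0661

Balance c(1−p*) = e gives c = e/(1 − 0.35000) = 0.17/0.65000 = 0.26154.
New p* = 0.92 − e/c = 0.92 − 0.17000/0.33739 = 0.41613.
Δp* = 0.41613 − 0.35000 = +0.06613.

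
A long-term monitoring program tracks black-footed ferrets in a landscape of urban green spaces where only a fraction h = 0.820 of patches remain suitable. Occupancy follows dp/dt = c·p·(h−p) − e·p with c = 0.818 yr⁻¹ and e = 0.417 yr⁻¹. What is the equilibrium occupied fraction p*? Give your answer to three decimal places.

Setting dp/dt = 0 and dividing by p* gives c·(h−p*) = e.
So p* = h − e/c = 0.820 − 0.417/0.818 = 0.820 − 0.5098 = 0.3102.

0.310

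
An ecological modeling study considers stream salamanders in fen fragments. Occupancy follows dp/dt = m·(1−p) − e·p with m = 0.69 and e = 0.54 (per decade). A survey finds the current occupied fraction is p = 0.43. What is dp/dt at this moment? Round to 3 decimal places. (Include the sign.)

Colonization term: m·(1−p) = 0.69×0.5700 = 0.39330.
Extinction term: e·p = 0.23220.
dp/dt = 0.39330 − 0.23220 = 0.16110.

0.161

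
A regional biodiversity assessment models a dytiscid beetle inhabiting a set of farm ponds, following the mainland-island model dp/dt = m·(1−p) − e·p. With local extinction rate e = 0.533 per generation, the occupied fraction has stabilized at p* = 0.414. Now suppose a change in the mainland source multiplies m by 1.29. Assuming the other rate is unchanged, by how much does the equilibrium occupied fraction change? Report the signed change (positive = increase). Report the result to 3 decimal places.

Balance m(1−p*) = e·p* gives m = e·p*/(1−p*) = 0.533×0.41400/0.58600 = 0.37656.
New p* = m/(m+e) = 0.48576/(0.48576+0.53300) = 0.47681.
Δp* = 0.47681 − 0.41400 = +0.06281.

0.063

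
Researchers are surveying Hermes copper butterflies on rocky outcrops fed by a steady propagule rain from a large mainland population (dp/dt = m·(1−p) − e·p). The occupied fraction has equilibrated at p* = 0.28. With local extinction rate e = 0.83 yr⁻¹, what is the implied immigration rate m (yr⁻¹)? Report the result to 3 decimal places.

0.323

At equilibrium m(1−p*) = e·p*, so m = e·p*/(1−p*).
m = 0.83 × 0.28 / 0.7200 = 0.2324/0.7200 = 0.3228.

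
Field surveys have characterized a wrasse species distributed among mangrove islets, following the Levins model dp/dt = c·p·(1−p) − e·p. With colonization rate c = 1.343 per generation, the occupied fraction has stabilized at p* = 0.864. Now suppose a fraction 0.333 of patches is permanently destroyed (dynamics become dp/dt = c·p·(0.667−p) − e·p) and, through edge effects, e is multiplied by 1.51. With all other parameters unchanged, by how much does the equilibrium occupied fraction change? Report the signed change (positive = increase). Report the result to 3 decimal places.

Balance c(1−p*) = e gives e = 1.343×(1 − 0.86400) = 0.18265.
New p* = 0.667 − e/c = 0.667 − 0.27580/1.34300 = 0.46164.
Δp* = 0.46164 − 0.86400 = -0.40236.

-0.402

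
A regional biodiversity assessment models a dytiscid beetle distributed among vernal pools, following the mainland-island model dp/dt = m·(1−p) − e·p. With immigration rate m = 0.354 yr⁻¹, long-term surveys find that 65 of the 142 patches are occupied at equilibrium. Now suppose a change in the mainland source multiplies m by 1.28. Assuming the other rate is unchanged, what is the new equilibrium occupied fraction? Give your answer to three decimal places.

0.519

Observed p* = 65/142 = 0.45775.
Balance m(1−p*) = e·p* gives e = m(1−p*)/p* = 0.354×0.54225/0.45775 = 0.41935.
New p* = m/(m+e) = 0.45312/(0.45312+0.41935) = 0.51935.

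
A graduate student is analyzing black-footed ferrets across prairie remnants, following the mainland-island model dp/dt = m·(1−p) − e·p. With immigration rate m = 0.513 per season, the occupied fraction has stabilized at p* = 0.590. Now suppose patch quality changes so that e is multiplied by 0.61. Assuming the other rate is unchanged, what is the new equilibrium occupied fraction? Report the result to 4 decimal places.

Balance m(1−p*) = e·p* gives e = m(1−p*)/p* = 0.513×0.41000/0.59000 = 0.35649.
New p* = m/(m+e) = 0.51300/(0.51300+0.21746) = 0.70230.

0.7023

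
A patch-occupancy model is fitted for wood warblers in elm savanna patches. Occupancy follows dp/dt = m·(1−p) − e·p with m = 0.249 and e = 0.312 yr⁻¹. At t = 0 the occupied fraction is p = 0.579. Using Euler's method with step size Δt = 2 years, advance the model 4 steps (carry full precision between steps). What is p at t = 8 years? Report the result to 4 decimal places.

0.4439

Update rule: p ← p + [m·(1−p) − e·p]·Δt with Δt = 2.
step 1: Δp = -0.15164, p = 0.42736
step 2: Δp = +0.01850, p = 0.44586
step 3: Δp = -0.00226, p = 0.44360
step 4: Δp = +0.00028, p = 0.44388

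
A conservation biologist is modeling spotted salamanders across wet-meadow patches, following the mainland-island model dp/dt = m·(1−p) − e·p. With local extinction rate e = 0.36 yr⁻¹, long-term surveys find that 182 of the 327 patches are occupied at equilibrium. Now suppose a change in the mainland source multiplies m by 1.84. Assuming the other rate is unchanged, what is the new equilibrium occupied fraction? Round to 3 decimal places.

0.698

Observed p* = 182/327 = 0.55657.
Balance m(1−p*) = e·p* gives m = e·p*/(1−p*) = 0.36×0.55657/0.44343 = 0.45185.
New p* = m/(m+e) = 0.83140/(0.83140+0.36000) = 0.69783.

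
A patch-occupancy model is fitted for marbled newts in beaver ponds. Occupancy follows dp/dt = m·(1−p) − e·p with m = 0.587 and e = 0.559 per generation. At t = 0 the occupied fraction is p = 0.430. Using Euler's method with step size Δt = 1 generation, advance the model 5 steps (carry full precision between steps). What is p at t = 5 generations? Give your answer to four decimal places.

Update rule: p ← p + [m·(1−p) − e·p]·Δt with Δt = 1.
step 1: Δp = +0.09422, p = 0.52422
step 2: Δp = -0.01376, p = 0.51046
step 3: Δp = +0.00201, p = 0.51247
step 4: Δp = -0.00029, p = 0.51218
step 5: Δp = +0.00004, p = 0.51222

0.5122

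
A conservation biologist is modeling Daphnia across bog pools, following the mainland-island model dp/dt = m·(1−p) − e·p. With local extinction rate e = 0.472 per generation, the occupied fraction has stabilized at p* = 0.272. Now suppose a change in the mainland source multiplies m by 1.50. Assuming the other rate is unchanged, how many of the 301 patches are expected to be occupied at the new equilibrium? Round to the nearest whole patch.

Balance m(1−p*) = e·p* gives m = e·p*/(1−p*) = 0.472×0.27200/0.72800 = 0.17635.
New p* = m/(m+e) = 0.26453/(0.26453+0.47200) = 0.35916.
Expected occupied = 301 × 0.35916 = 108.11 ≈ 108.

108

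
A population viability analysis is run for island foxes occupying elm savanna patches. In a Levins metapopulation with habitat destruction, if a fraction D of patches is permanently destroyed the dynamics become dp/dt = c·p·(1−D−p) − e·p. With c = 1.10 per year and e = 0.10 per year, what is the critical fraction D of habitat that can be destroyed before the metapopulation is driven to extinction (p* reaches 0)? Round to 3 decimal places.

0.909

The nontrivial equilibrium is p* = (1−D) − e/c; extinction occurs when this hits zero.
So D_crit = 1 − e/c = 1 − 0.10/1.10 = 1 − 0.0909 = 0.9091.
This equals the undisturbed p*, a classic result of Lande's extension.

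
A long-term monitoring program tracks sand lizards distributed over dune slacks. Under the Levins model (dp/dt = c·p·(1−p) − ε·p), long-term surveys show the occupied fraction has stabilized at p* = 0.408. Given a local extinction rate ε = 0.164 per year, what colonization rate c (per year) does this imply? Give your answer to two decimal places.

At equilibrium c(1−p*) = ε, so c = ε/(1−p*).
c = 0.164/(1 − 0.408) = 0.164/0.5920 = 0.2770.

0.28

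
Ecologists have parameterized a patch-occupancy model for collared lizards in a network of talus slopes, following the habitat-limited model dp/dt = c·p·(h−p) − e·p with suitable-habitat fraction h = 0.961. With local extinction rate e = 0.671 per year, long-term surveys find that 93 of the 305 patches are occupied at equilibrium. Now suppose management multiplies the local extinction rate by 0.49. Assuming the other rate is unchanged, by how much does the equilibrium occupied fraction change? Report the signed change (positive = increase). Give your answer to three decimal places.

0.335

Observed p* = 93/305 = 0.30492.
Balance c(h−p*) = e gives c = e/(0.961 − 0.30492) = 0.671/0.65608 = 1.02274.
New p* = 0.961 − e/c = 0.961 − 0.32879/1.02274 = 0.63952.
Δp* = 0.63952 − 0.30492 = +0.33460.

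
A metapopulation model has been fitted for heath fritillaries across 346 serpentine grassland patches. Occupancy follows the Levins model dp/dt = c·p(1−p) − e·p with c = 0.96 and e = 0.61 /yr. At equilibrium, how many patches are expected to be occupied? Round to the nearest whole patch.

p* = 1 − e/c = 1 − 0.61/0.96 = 0.3646.
Expected occupied patches = N × p* = 346 × 0.3646 = 126.15 ≈ 126.

126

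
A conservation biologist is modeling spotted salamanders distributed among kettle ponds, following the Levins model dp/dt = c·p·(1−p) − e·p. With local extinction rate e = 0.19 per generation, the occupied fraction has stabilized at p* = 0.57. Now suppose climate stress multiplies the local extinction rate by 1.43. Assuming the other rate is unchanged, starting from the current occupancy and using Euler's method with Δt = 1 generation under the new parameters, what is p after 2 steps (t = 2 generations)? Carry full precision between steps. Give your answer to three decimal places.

0.491

Balance c(1−p*) = e gives c = e/(1 − 0.57000) = 0.19/0.43000 = 0.44186.
Starting from p₀ = 0.57000; update p ← p + (dp/dt)·Δt with the new parameters.
step 1: Δp = -0.04657, p = 0.52343
step 2: Δp = -0.03199, p = 0.49144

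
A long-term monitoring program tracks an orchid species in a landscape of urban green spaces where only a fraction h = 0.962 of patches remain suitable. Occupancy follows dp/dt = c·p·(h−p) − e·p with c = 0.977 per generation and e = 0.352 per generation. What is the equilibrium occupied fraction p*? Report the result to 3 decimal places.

Setting dp/dt = 0 and dividing by p* gives c·(h−p*) = e.
So p* = h − e/c = 0.962 − 0.352/0.977 = 0.962 − 0.3603 = 0.6017.

0.602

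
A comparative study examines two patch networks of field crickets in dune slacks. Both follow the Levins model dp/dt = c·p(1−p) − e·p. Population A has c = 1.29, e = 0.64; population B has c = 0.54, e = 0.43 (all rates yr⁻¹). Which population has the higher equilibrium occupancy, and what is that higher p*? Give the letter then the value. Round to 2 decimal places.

A, 0.50

A: p*_A = 1 − 0.64/1.29 = 0.5039.
B: p*_B = 1 − 0.43/0.54 = 0.2037.
A is higher at 0.5039.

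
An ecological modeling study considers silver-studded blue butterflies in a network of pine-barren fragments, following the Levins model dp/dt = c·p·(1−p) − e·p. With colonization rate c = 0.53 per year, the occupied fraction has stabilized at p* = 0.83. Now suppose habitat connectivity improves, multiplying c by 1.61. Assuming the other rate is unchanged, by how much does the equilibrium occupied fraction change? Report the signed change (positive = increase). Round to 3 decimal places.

0.064

Balance c(1−p*) = e gives e = 0.53×(1 − 0.83000) = 0.09010.
New p* = 1 − e/c = 1 − 0.09010/0.85330 = 0.89441.
Δp* = 0.89441 − 0.83000 = +0.06441.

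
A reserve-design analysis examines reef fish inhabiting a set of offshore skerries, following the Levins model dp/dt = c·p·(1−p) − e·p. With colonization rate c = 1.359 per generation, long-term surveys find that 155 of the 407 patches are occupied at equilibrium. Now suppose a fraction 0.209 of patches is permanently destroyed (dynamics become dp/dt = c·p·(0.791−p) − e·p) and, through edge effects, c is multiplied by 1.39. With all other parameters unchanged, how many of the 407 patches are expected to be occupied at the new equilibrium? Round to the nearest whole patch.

141

Observed p* = 155/407 = 0.38084.
Balance c(1−p*) = e gives e = 1.359×(1 − 0.38084) = 0.84144.
New p* = 0.791 − e/c = 0.791 − 0.84144/1.88901 = 0.34556.
Expected occupied = 407 × 0.34556 = 140.64 ≈ 141.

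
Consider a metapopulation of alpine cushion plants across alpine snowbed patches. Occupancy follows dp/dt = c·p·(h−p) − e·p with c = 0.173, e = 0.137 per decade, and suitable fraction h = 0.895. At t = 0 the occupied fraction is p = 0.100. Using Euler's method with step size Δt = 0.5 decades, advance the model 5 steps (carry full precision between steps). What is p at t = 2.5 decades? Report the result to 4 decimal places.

0.1001

Update rule: p ← p + [c·p·(h−p) − e·p]·Δt with Δt = 0.5.
p: 0.10000 → 0.10003  (Δp = +0.00003)
p: 0.10003 → 0.10005  (Δp = +0.00003)
p: 0.10005 → 0.10008  (Δp = +0.00003)
p: 0.10008 → 0.10011  (Δp = +0.00003)
p: 0.10011 → 0.10013  (Δp = +0.00003)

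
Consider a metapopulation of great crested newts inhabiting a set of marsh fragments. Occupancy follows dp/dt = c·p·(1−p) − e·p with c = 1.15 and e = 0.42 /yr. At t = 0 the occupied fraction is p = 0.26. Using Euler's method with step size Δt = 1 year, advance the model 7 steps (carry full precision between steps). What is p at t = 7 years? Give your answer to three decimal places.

Update rule: p ← p + [c·p·(1−p) − e·p]·Δt with Δt = 1.
t = 1: p = 0.26000 + (+0.11206) = 0.37206
t = 2: p = 0.37206 + (+0.11241) = 0.48447
t = 3: p = 0.48447 + (+0.08374) = 0.56822
t = 4: p = 0.56822 + (+0.04350) = 0.61171
t = 5: p = 0.61171 + (+0.01623) = 0.62794
t = 6: p = 0.62794 + (+0.00494) = 0.63288
t = 7: p = 0.63288 + (+0.00138) = 0.63427

0.634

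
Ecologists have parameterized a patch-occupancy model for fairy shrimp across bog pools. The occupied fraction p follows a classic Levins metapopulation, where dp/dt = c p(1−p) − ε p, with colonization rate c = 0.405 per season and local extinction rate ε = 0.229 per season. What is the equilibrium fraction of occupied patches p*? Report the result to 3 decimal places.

0.435

Setting dp/dt = 0 and dividing through by p* gives c·(1−p*) = ε.
So p* = 1 − ε/c = 1 − 0.229/0.405 = 1 − 0.5654 = 0.4346.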